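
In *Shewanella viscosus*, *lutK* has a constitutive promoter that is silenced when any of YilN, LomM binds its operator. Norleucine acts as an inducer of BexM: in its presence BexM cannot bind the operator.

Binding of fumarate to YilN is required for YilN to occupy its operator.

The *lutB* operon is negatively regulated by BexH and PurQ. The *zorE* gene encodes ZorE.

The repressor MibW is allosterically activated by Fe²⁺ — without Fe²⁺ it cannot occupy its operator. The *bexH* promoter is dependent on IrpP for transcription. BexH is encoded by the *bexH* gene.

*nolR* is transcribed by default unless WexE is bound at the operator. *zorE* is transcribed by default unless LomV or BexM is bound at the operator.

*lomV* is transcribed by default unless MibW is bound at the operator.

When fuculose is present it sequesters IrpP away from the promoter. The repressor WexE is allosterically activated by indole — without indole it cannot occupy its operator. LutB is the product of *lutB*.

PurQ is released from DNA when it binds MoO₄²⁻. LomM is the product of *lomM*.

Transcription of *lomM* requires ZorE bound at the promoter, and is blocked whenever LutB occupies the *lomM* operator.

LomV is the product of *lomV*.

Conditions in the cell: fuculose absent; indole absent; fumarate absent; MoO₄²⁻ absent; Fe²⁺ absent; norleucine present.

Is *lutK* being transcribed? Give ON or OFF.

Fumarate is absent, so YilN is inactive.
Fuculose is absent, so IrpP is active.
No repressor is bound and IrpP is active, so *bexH* is transcribed.
So BexH is produced and active.
MoO₄²⁻ is absent, so PurQ is active.
With repressor BexH bound, *lutB* is not transcribed.
So LutB is not produced.
Fe²⁺ is absent, so MibW is inactive.
With no repressor bound, *lomV* is transcribed.
So LomV is produced and active.
Norleucine is present, so BexM is inactive.
With repressor LomV bound, *zorE* is not transcribed.
So ZorE is not produced.
Required activator ZorE is absent, so *lomM* is not transcribed.
So LomM is not produced.
With no repressor bound, *lutK* is transcribed.

ON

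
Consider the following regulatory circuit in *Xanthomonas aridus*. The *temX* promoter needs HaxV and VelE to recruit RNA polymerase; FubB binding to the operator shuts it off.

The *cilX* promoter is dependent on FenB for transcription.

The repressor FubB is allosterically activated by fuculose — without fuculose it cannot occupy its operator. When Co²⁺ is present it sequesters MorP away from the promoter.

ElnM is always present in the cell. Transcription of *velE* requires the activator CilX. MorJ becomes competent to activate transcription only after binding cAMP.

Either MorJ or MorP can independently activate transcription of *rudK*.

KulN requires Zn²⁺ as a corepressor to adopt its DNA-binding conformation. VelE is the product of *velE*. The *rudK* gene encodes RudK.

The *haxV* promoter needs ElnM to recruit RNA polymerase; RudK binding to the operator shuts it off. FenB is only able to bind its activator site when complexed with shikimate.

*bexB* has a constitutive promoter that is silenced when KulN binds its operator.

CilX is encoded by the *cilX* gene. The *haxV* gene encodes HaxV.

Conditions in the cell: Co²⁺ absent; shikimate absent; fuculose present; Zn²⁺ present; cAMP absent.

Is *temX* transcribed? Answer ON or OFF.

Fuculose is present, so FubB is active.
ElnM is produced constitutively and is active.
cAMP is absent, so MorJ is inactive.
Co²⁺ is absent, so MorP is active.
Activator MorP is present, so *rudK* is transcribed.
So RudK is produced and active.
With repressor RudK bound, *haxV* is not transcribed.
So HaxV is not produced.
Shikimate is absent, so FenB is inactive.
Required activator FenB is absent, so *cilX* is not transcribed.
So CilX is not produced.
Required activator CilX is absent, so *velE* is not transcribed.
So VelE is not produced.
With repressor FubB bound, *temX* is not transcribed.

OFF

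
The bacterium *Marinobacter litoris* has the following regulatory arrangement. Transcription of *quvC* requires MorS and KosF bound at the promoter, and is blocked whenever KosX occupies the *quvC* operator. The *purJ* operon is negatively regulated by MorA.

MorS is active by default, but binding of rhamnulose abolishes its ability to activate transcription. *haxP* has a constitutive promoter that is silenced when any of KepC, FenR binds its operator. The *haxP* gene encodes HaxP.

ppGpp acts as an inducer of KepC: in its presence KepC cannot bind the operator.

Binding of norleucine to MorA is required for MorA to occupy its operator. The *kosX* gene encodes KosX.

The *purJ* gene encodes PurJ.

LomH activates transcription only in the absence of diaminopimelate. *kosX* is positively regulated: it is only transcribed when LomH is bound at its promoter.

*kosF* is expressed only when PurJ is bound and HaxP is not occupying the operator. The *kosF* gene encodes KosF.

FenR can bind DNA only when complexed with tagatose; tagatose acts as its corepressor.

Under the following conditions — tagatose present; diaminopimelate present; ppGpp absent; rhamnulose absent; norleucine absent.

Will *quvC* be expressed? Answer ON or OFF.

Rhamnulose is absent, so MorS is active.
Norleucine is absent, so MorA is inactive.
With no repressor bound, *purJ* is transcribed.
So PurJ is produced and active.
ppGpp is absent, so KepC is active.
Tagatose is present, so FenR is active.
With repressor KepC bound, *haxP* is not transcribed.
So HaxP is not produced.
No repressor is bound and PurJ is active, so *kosF* is transcribed.
So KosF is produced and active.
Diaminopimelate is present, so LomH is inactive.
Required activator LomH is absent, so *kosX* is not transcribed.
So KosX is not produced.
No repressor is bound and MorS and KosF are active, so *quvC* is transcribed.

ON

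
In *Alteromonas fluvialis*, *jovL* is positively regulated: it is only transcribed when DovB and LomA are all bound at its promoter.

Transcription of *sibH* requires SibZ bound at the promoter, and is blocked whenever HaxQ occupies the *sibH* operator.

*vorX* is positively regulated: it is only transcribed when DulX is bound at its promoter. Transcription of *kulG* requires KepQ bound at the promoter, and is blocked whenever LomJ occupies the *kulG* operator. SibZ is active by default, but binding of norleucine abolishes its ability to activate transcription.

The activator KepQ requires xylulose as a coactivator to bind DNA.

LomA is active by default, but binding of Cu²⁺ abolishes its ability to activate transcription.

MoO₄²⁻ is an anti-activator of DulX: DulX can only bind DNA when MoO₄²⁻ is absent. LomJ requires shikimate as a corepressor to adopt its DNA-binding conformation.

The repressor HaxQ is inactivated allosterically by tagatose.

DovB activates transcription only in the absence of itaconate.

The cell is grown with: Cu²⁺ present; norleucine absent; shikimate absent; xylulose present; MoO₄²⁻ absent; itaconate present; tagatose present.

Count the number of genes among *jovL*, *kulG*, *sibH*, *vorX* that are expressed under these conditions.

3

Itaconate is present, so DovB is inactive.
Cu²⁺ is present, so LomA is inactive.
Required activator DovB is absent, so *jovL* is not transcribed.
→ *jovL* is OFF.
Shikimate is absent, so LomJ is inactive.
Xylulose is present, so KepQ is active.
No repressor is bound and KepQ is active, so *kulG* is transcribed.
→ *kulG* is ON.
Tagatose is present, so HaxQ is inactive.
Norleucine is absent, so SibZ is active.
No repressor is bound and SibZ is active, so *sibH* is transcribed.
→ *sibH* is ON.
MoO₄²⁻ is absent, so DulX is active.
No repressor is bound and DulX is active, so *vorX* is transcribed.
→ *vorX* is ON.
3 of the 4 genes are transcribed.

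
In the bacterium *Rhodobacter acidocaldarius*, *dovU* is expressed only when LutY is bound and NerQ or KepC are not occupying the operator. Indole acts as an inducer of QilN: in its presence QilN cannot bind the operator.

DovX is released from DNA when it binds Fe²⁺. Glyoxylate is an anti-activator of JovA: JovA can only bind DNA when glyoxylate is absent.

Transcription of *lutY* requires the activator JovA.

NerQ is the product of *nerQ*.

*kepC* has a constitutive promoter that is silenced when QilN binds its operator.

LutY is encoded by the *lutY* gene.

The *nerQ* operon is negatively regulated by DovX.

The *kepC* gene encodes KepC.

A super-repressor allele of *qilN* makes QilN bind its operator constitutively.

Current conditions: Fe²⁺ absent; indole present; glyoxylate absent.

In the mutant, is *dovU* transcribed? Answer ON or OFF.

Glyoxylate is absent, so JovA is active.
No repressor is bound and JovA is active, so *lutY* is transcribed.
So LutY is produced and active.
Fe²⁺ is absent, so DovX is active.
With repressor DovX bound, *nerQ* is not transcribed.
So NerQ is not produced.
QilN is constitutively active in this strain.
With repressor QilN bound, *kepC* is not transcribed.
So KepC is not produced.
No repressor is bound and LutY is active, so *dovU* is transcribed.

ON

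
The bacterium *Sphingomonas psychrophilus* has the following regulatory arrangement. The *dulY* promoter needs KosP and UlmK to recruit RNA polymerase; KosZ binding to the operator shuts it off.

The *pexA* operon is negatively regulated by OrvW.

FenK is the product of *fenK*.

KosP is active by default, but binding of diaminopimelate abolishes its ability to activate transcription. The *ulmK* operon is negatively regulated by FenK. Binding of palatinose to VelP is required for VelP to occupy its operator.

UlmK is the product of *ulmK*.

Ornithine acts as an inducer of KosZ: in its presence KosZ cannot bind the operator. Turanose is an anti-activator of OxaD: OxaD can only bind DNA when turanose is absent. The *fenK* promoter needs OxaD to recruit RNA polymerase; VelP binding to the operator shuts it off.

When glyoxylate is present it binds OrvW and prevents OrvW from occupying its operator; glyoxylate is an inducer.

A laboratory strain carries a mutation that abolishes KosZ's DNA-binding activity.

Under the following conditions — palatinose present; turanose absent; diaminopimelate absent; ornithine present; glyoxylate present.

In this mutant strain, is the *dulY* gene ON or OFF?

Diaminopimelate is absent, so KosP is active.
Palatinose is present, so VelP is active.
Turanose is absent, so OxaD is active.
With repressor VelP bound, *fenK* is not transcribed.
So FenK is not produced.
With no repressor bound, *ulmK* is transcribed.
So UlmK is produced and active.
KosZ is non-functional in this strain, so it has no effect.
No repressor is bound and KosP and UlmK are active, so *dulY* is transcribed.

ON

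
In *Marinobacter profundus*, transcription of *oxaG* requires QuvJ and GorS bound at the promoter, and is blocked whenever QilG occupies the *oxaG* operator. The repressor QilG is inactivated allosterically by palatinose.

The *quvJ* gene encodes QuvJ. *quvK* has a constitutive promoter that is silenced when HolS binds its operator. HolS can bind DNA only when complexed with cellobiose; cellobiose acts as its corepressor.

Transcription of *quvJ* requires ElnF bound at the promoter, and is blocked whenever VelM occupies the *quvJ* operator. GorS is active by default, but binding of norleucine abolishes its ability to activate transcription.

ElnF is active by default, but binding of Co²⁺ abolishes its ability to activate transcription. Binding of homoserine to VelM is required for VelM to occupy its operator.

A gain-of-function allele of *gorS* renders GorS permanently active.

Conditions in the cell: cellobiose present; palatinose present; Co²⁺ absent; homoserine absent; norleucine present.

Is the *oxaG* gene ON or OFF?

Homoserine is absent, so VelM is inactive.
Co²⁺ is absent, so ElnF is active.
No repressor is bound and ElnF is active, so *quvJ* is transcribed.
So QuvJ is produced and active.
GorS is constitutively active in this strain.
Palatinose is present, so QilG is inactive.
No repressor is bound and QuvJ and GorS are active, so *oxaG* is transcribed.

ON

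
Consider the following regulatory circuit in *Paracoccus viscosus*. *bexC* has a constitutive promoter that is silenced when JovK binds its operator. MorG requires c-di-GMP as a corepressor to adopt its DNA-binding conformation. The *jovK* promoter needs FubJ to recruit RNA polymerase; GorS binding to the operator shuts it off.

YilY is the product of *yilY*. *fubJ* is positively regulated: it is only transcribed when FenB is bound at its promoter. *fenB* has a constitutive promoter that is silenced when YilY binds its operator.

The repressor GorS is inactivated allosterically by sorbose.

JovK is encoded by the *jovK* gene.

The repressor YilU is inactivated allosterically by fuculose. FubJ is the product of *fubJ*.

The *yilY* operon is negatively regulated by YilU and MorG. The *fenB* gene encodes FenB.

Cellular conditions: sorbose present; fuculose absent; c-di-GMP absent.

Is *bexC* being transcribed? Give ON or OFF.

OFF

Fuculose is absent, so YilU is active.
c-di-GMP is absent, so MorG is inactive.
With repressor YilU bound, *yilY* is not transcribed.
So YilY is not produced.
With no repressor bound, *fenB* is transcribed.
So FenB is produced and active.
No repressor is bound and FenB is active, so *fubJ* is transcribed.
So FubJ is produced and active.
Sorbose is present, so GorS is inactive.
No repressor is bound and FubJ is active, so *jovK* is transcribed.
So JovK is produced and active.
With repressor JovK bound, *bexC* is not transcribed.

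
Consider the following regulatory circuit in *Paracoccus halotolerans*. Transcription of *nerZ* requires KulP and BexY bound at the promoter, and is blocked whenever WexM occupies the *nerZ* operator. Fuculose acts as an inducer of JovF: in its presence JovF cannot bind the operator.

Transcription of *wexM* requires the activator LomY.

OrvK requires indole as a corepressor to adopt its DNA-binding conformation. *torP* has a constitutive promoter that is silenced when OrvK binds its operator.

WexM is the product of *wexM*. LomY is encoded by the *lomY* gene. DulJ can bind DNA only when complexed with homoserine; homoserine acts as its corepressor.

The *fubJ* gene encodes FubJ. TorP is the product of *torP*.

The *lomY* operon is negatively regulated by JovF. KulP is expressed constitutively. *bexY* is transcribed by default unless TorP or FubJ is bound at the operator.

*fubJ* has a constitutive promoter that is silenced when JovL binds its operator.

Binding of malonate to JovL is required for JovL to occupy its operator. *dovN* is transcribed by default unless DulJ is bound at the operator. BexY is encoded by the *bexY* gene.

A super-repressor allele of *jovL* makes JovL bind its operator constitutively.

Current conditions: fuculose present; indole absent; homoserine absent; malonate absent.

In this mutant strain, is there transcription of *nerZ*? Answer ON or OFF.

Fuculose is present, so JovF is inactive.
With no repressor bound, *lomY* is transcribed.
So LomY is produced and active.
No repressor is bound and LomY is active, so *wexM* is transcribed.
So WexM is produced and active.
KulP is produced constitutively and is active.
Indole is absent, so OrvK is inactive.
With no repressor bound, *torP* is transcribed.
So TorP is produced and active.
JovL is constitutively active in this strain.
With repressor JovL bound, *fubJ* is not transcribed.
So FubJ is not produced.
With repressor TorP bound, *bexY* is not transcribed.
So BexY is not produced.
With repressor WexM bound, *nerZ* is not transcribed.

OFF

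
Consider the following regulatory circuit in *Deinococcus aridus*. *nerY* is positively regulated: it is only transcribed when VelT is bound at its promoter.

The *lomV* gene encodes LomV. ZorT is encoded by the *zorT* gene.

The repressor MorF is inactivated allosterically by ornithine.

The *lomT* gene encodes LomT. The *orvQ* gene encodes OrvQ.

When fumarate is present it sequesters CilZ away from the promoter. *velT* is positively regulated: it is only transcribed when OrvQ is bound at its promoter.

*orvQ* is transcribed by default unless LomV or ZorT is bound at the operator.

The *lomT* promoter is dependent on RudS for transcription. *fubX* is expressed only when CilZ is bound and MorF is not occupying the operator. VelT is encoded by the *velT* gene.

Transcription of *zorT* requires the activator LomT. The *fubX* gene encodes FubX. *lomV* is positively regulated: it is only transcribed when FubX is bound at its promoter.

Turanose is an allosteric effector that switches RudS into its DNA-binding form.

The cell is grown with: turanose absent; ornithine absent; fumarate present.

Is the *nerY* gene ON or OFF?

ON

Fumarate is present, so CilZ is inactive.
Ornithine is absent, so MorF is active.
With repressor MorF bound, *fubX* is not transcribed.
So FubX is not produced.
Required activator FubX is absent, so *lomV* is not transcribed.
So LomV is not produced.
Turanose is absent, so RudS is inactive.
Required activator RudS is absent, so *lomT* is not transcribed.
So LomT is not produced.
Required activator LomT is absent, so *zorT* is not transcribed.
So ZorT is not produced.
With no repressor bound, *orvQ* is transcribed.
So OrvQ is produced and active.
No repressor is bound and OrvQ is active, so *velT* is transcribed.
So VelT is produced and active.
No repressor is bound and VelT is active, so *nerY* is transcribed.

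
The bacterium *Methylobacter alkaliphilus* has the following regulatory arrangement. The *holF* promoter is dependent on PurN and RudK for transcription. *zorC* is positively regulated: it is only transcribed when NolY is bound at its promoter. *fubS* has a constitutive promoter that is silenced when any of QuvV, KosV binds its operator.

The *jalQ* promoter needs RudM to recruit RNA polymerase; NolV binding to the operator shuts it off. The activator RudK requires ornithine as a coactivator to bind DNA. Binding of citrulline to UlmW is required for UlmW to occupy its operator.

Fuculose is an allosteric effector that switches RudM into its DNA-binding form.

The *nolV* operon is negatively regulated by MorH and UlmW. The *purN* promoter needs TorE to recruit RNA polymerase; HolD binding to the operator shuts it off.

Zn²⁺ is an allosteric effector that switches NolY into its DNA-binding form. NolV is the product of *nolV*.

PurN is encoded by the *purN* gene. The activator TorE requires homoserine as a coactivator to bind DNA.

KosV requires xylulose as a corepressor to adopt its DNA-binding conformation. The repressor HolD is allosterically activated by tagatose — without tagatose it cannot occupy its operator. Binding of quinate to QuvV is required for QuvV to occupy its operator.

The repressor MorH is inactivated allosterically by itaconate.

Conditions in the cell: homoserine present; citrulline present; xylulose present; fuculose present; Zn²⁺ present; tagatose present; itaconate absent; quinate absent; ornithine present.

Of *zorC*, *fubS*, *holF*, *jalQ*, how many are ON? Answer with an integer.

Zn²⁺ is present, so NolY is active.
No repressor is bound and NolY is active, so *zorC* is transcribed.
→ *zorC* is ON.
Quinate is absent, so QuvV is inactive.
Xylulose is present, so KosV is active.
With repressor KosV bound, *fubS* is not transcribed.
→ *fubS* is OFF.
Tagatose is present, so HolD is active.
Homoserine is present, so TorE is active.
With repressor HolD bound, *purN* is not transcribed.
So PurN is not produced.
Ornithine is present, so RudK is active.
Required activator PurN is absent, so *holF* is not transcribed.
→ *holF* is OFF.
Fuculose is present, so RudM is active.
Itaconate is absent, so MorH is active.
Citrulline is present, so UlmW is active.
With repressor MorH bound, *nolV* is not transcribed.
So NolV is not produced.
No repressor is bound and RudM is active, so *jalQ* is transcribed.
→ *jalQ* is ON.
2 of the 4 genes are transcribed.

2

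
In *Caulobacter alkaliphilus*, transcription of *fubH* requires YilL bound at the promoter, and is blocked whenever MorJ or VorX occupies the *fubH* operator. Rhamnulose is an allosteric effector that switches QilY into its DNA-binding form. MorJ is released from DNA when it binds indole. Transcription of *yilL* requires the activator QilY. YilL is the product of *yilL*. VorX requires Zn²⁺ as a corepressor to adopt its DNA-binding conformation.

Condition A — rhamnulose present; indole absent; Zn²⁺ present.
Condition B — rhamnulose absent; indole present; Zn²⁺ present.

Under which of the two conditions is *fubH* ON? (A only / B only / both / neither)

neither

Condition A:
Rhamnulose is present, so QilY is active.
No repressor is bound and QilY is active, so *yilL* is transcribed.
So YilL is produced and active.
Indole is absent, so MorJ is active.
Zn²⁺ is present, so VorX is active.
With repressor MorJ bound, *fubH* is not transcribed.
→ *fubH* is OFF in A.
Condition B:
Rhamnulose is absent, so QilY is inactive.
Required activator QilY is absent, so *yilL* is not transcribed.
So YilL is not produced.
Indole is present, so MorJ is inactive.
Zn²⁺ is present, so VorX is active.
With repressor VorX bound, *fubH* is not transcribed.
→ *fubH* is OFF in B.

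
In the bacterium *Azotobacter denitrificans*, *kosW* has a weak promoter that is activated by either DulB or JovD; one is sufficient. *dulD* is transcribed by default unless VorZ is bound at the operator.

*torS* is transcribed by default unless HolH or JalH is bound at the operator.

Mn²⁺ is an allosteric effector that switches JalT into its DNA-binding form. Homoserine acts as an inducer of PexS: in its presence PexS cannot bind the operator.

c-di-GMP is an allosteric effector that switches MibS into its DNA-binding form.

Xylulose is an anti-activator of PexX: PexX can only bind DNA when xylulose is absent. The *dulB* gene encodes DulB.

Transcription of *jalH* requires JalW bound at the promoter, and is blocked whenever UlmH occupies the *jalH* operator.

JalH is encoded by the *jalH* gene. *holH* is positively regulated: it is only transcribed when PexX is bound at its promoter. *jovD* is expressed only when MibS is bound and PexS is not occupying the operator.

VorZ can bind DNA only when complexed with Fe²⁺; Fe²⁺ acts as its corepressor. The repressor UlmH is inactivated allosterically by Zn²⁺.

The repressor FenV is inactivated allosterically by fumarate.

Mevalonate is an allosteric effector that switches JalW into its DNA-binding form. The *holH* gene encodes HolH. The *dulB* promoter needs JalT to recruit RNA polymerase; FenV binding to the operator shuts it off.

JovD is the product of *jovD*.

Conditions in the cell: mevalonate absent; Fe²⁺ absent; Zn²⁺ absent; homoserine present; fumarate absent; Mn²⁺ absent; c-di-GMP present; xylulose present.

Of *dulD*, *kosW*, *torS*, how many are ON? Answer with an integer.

3

Fe²⁺ is absent, so VorZ is inactive.
With no repressor bound, *dulD* is transcribed.
→ *dulD* is ON.
Mn²⁺ is absent, so JalT is inactive.
Fumarate is absent, so FenV is active.
With repressor FenV bound, *dulB* is not transcribed.
So DulB is not produced.
Homoserine is present, so PexS is inactive.
c-di-GMP is present, so MibS is active.
No repressor is bound and MibS is active, so *jovD* is transcribed.
So JovD is produced and active.
Activator JovD is present, so *kosW* is transcribed.
→ *kosW* is ON.
Xylulose is present, so PexX is inactive.
Required activator PexX is absent, so *holH* is not transcribed.
So HolH is not produced.
Mevalonate is absent, so JalW is inactive.
Zn²⁺ is absent, so UlmH is active.
With repressor UlmH bound, *jalH* is not transcribed.
So JalH is not produced.
With no repressor bound, *torS* is transcribed.
→ *torS* is ON.
3 of the 3 genes are transcribed.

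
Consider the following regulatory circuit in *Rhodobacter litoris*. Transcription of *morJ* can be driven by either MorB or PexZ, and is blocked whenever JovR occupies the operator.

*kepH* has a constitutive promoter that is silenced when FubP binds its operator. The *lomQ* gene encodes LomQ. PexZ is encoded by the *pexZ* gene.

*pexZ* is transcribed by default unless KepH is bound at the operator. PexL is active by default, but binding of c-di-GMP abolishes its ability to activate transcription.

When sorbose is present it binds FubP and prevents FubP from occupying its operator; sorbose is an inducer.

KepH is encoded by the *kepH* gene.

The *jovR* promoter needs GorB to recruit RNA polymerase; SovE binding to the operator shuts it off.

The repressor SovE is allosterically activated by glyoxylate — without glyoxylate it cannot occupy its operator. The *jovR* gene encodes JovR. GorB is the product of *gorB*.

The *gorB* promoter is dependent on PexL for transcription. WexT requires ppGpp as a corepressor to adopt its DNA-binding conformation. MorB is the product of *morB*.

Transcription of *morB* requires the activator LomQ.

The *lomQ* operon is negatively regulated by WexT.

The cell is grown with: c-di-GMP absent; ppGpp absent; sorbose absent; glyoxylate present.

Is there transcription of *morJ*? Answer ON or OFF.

Glyoxylate is present, so SovE is active.
c-di-GMP is absent, so PexL is active.
No repressor is bound and PexL is active, so *gorB* is transcribed.
So GorB is produced and active.
With repressor SovE bound, *jovR* is not transcribed.
So JovR is not produced.
ppGpp is absent, so WexT is inactive.
With no repressor bound, *lomQ* is transcribed.
So LomQ is produced and active.
No repressor is bound and LomQ is active, so *morB* is transcribed.
So MorB is produced and active.
Sorbose is absent, so FubP is active.
With repressor FubP bound, *kepH* is not transcribed.
So KepH is not produced.
With no repressor bound, *pexZ* is transcribed.
So PexZ is produced and active.
Activator MorB is present, so *morJ* is transcribed.

ON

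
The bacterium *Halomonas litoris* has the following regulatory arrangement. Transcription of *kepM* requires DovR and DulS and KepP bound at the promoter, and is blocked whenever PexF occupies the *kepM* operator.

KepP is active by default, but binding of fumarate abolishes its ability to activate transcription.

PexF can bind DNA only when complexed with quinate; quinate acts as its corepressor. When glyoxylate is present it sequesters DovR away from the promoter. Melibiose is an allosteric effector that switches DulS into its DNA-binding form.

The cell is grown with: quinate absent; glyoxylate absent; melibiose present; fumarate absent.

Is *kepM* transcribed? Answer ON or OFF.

Glyoxylate is absent, so DovR is active.
Melibiose is present, so DulS is active.
Fumarate is absent, so KepP is active.
Quinate is absent, so PexF is inactive.
No repressor is bound and DovR and DulS and KepP are active, so *kepM* is transcribed.

ON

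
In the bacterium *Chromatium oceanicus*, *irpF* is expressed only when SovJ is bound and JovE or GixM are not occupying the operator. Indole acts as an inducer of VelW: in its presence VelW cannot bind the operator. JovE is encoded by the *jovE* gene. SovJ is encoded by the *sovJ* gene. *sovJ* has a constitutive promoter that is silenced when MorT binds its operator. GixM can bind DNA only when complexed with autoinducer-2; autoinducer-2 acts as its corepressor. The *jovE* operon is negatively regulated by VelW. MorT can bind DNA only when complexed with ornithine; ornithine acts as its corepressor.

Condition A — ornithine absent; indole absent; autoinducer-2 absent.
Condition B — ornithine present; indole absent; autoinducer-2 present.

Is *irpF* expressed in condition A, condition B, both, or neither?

A only

Condition A:
Ornithine is absent, so MorT is inactive.
With no repressor bound, *sovJ* is transcribed.
So SovJ is produced and active.
Indole is absent, so VelW is active.
With repressor VelW bound, *jovE* is not transcribed.
So JovE is not produced.
Autoinducer-2 is absent, so GixM is inactive.
No repressor is bound and SovJ is active, so *irpF* is transcribed.
→ *irpF* is ON in A.
Condition B:
Ornithine is present, so MorT is active.
With repressor MorT bound, *sovJ* is not transcribed.
So SovJ is not produced.
Indole is absent, so VelW is active.
With repressor VelW bound, *jovE* is not transcribed.
So JovE is not produced.
Autoinducer-2 is present, so GixM is active.
With repressor GixM bound, *irpF* is not transcribed.
→ *irpF* is OFF in B.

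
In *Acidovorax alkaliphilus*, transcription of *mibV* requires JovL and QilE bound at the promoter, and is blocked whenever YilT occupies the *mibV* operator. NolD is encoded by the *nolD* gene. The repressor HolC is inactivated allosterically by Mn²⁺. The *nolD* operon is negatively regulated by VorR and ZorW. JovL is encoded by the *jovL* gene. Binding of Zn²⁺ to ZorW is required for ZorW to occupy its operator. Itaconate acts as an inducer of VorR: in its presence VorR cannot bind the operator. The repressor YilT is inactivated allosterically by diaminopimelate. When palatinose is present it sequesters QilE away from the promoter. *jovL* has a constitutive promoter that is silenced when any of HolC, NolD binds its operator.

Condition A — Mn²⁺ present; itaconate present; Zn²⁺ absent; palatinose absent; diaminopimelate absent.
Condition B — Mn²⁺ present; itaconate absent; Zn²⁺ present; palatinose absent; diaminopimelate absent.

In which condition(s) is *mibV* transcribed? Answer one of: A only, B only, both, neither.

Condition A:
Mn²⁺ is present, so HolC is inactive.
Itaconate is present, so VorR is inactive.
Zn²⁺ is absent, so ZorW is inactive.
With no repressor bound, *nolD* is transcribed.
So NolD is produced and active.
With repressor NolD bound, *jovL* is not transcribed.
So JovL is not produced.
Palatinose is absent, so QilE is active.
Diaminopimelate is absent, so YilT is active.
With repressor YilT bound, *mibV* is not transcribed.
→ *mibV* is OFF in A.
Condition B:
Mn²⁺ is present, so HolC is inactive.
Itaconate is absent, so VorR is active.
Zn²⁺ is present, so ZorW is active.
With repressor VorR bound, *nolD* is not transcribed.
So NolD is not produced.
With no repressor bound, *jovL* is transcribed.
So JovL is produced and active.
Palatinose is absent, so QilE is active.
Diaminopimelate is absent, so YilT is active.
With repressor YilT bound, *mibV* is not transcribed.
→ *mibV* is OFF in B.

neither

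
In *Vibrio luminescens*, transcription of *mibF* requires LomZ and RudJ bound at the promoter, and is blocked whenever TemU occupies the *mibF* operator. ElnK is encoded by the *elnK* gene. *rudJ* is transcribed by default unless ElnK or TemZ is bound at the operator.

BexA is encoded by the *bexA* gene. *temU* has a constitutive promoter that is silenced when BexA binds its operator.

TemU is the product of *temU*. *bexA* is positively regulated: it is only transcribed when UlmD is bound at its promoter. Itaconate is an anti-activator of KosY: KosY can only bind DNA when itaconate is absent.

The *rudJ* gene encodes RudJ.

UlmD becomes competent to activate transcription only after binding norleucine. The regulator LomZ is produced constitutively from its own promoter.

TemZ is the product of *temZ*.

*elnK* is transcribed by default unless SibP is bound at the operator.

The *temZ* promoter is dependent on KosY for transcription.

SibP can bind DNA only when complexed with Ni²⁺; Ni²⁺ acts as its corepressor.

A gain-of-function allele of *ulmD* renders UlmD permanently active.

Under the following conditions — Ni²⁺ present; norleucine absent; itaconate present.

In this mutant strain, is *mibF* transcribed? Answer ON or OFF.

ON

UlmD is constitutively active in this strain.
No repressor is bound and UlmD is active, so *bexA* is transcribed.
So BexA is produced and active.
With repressor BexA bound, *temU* is not transcribed.
So TemU is not produced.
LomZ is produced constitutively and is active.
Ni²⁺ is present, so SibP is active.
With repressor SibP bound, *elnK* is not transcribed.
So ElnK is not produced.
Itaconate is present, so KosY is inactive.
Required activator KosY is absent, so *temZ* is not transcribed.
So TemZ is not produced.
With no repressor bound, *rudJ* is transcribed.
So RudJ is produced and active.
No repressor is bound and LomZ and RudJ are active, so *mibF* is transcribed.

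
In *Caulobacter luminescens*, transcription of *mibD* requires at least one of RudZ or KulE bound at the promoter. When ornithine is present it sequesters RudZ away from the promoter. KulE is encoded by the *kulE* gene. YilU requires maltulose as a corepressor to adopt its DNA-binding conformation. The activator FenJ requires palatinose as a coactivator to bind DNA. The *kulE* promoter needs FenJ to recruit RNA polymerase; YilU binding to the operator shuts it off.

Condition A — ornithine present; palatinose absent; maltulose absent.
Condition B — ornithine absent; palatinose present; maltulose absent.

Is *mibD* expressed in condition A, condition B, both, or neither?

Condition A:
Ornithine is present, so RudZ is inactive.
Palatinose is absent, so FenJ is inactive.
Maltulose is absent, so YilU is inactive.
Required activator FenJ is absent, so *kulE* is not transcribed.
So KulE is not produced.
No activator is available at the *mibD* promoter, so *mibD* is not transcribed.
→ *mibD* is OFF in A.
Condition B:
Ornithine is absent, so RudZ is active.
Palatinose is present, so FenJ is active.
Maltulose is absent, so YilU is inactive.
No repressor is bound and FenJ is active, so *kulE* is transcribed.
So KulE is produced and active.
Activator RudZ is present, so *mibD* is transcribed.
→ *mibD* is ON in B.

B only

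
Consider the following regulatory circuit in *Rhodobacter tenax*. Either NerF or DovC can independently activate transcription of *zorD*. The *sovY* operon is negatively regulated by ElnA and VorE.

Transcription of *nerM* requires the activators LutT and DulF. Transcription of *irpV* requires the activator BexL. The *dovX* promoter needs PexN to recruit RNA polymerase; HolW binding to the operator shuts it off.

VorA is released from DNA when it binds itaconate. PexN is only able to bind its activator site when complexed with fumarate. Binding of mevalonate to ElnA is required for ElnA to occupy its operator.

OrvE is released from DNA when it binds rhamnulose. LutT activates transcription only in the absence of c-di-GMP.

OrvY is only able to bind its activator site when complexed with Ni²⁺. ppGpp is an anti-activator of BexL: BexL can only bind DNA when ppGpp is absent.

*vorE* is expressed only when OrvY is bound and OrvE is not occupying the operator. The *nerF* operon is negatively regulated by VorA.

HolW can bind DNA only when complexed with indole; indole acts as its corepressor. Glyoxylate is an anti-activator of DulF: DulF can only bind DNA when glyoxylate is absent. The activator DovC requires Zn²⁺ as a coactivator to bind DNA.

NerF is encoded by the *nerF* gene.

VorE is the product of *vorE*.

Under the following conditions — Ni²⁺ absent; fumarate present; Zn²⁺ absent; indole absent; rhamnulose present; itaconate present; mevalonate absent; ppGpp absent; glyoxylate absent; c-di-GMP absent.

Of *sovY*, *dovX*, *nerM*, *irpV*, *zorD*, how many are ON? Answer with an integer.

Mevalonate is absent, so ElnA is inactive.
Rhamnulose is present, so OrvE is inactive.
Ni²⁺ is absent, so OrvY is inactive.
Required activator OrvY is absent, so *vorE* is not transcribed.
So VorE is not produced.
With no repressor bound, *sovY* is transcribed.
→ *sovY* is ON.
Fumarate is present, so PexN is active.
Indole is absent, so HolW is inactive.
No repressor is bound and PexN is active, so *dovX* is transcribed.
→ *dovX* is ON.
c-di-GMP is absent, so LutT is active.
Glyoxylate is absent, so DulF is active.
No repressor is bound and LutT and DulF are active, so *nerM* is transcribed.
→ *nerM* is ON.
ppGpp is absent, so BexL is active.
No repressor is bound and BexL is active, so *irpV* is transcribed.
→ *irpV* is ON.
Itaconate is present, so VorA is inactive.
With no repressor bound, *nerF* is transcribed.
So NerF is produced and active.
Zn²⁺ is absent, so DovC is inactive.
Activator NerF is present, so *zorD* is transcribed.
→ *zorD* is ON.
5 of the 5 genes are transcribed.

5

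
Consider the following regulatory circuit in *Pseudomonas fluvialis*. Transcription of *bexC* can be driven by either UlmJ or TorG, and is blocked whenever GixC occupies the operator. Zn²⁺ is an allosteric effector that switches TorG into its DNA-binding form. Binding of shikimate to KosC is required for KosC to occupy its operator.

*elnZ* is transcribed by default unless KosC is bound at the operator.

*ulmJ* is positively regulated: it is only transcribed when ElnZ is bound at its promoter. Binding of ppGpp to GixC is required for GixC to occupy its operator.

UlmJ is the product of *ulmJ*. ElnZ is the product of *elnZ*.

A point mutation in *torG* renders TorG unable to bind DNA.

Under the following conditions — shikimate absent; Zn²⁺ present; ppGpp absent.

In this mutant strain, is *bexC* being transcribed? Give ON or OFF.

ON

Shikimate is absent, so KosC is inactive.
With no repressor bound, *elnZ* is transcribed.
So ElnZ is produced and active.
No repressor is bound and ElnZ is active, so *ulmJ* is transcribed.
So UlmJ is produced and active.
TorG is non-functional in this strain, so it has no effect.
ppGpp is absent, so GixC is inactive.
Activator UlmJ is present, so *bexC* is transcribed.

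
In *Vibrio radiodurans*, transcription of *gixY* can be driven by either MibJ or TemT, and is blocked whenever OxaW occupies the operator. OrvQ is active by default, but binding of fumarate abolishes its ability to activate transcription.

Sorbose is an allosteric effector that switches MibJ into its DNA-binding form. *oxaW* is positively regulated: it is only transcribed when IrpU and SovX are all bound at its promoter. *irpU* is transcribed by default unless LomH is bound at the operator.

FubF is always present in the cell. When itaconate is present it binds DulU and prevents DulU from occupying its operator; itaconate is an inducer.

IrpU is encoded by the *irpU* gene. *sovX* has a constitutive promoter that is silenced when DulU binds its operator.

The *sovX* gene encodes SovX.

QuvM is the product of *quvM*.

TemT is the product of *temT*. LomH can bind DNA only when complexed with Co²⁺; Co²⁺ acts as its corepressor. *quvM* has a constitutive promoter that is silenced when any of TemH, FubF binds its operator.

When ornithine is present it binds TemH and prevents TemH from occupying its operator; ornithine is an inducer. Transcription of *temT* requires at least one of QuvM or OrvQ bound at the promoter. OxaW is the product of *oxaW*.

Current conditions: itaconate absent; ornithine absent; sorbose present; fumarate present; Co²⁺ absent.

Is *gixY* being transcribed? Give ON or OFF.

Sorbose is present, so MibJ is active.
Ornithine is absent, so TemH is active.
FubF is produced constitutively and is active.
With repressor TemH bound, *quvM* is not transcribed.
So QuvM is not produced.
Fumarate is present, so OrvQ is inactive.
No activator is available at the *temT* promoter, so *temT* is not transcribed.
So TemT is not produced.
Co²⁺ is absent, so LomH is inactive.
With no repressor bound, *irpU* is transcribed.
So IrpU is produced and active.
Itaconate is absent, so DulU is active.
With repressor DulU bound, *sovX* is not transcribed.
So SovX is not produced.
Required activator SovX is absent, so *oxaW* is not transcribed.
So OxaW is not produced.
Activator MibJ is present, so *gixY* is transcribed.

ON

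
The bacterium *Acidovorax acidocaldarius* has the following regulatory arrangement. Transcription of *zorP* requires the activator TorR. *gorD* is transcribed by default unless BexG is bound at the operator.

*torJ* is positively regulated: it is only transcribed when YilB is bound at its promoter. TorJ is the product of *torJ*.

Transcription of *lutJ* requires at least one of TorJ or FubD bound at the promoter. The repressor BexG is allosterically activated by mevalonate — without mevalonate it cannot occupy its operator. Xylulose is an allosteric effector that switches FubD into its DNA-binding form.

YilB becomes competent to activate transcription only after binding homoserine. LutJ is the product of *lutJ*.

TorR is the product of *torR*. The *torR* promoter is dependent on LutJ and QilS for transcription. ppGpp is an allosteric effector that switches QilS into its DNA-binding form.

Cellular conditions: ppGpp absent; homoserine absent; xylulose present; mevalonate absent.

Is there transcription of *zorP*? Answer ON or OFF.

OFF

Homoserine is absent, so YilB is inactive.
Required activator YilB is absent, so *torJ* is not transcribed.
So TorJ is not produced.
Xylulose is present, so FubD is active.
Activator FubD is present, so *lutJ* is transcribed.
So LutJ is produced and active.
ppGpp is absent, so QilS is inactive.
Required activator QilS is absent, so *torR* is not transcribed.
So TorR is not produced.
Required activator TorR is absent, so *zorP* is not transcribed.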